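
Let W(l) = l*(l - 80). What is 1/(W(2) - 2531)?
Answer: -1/2687 ≈ -0.00037216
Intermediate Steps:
W(l) = l*(-80 + l)
1/(W(2) - 2531) = 1/(2*(-80 + 2) - 2531) = 1/(2*(-78) - 2531) = 1/(-156 - 2531) = 1/(-2687) = -1/2687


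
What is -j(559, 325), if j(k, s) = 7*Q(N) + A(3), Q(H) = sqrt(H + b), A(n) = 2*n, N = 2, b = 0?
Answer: -6 - 7*sqrt(2) ≈ -15.899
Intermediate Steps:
Q(H) = sqrt(H) (Q(H) = sqrt(H + 0) = sqrt(H))
j(k, s) = 6 + 7*sqrt(2) (j(k, s) = 7*sqrt(2) + 2*3 = 7*sqrt(2) + 6 = 6 + 7*sqrt(2))
-j(559, 325) = -(6 + 7*sqrt(2)) = -6 - 7*sqrt(2)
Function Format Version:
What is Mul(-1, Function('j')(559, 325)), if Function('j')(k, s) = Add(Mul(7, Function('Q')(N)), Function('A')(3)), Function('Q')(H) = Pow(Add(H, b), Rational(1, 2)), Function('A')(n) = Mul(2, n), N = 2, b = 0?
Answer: Add(-6, Mul(-7, Pow(2, Rational(1, 2)))) ≈ -15.899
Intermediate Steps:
Function('Q')(H) = Pow(H, Rational(1, 2)) (Function('Q')(H) = Pow(Add(H, 0), Rational(1, 2)) = Pow(H, Rational(1, 2)))
Function('j')(k, s) = Add(6, Mul(7, Pow(2, Rational(1, 2)))) (Function('j')(k, s) = Add(Mul(7, Pow(2, Rational(1, 2))), Mul(2, 3)) = Add(Mul(7, Pow(2, Rational(1, 2))), 6) = Add(6, Mul(7, Pow(2, Rational(1, 2)))))
Mul(-1, Function('j')(559, 325)) = Mul(-1, Add(6, Mul(7, Pow(2, Rational(1, 2))))) = Add(-6, Mul(-7, Pow(2, Rational(1, 2))))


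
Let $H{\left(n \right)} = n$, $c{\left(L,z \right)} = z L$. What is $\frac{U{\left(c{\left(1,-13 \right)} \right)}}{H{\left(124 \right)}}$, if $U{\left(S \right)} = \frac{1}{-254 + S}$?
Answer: $- \frac{1}{33108} \approx -3.0204 \cdot 10^{-5}$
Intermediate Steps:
$c{\left(L,z \right)} = L z$
$\frac{U{\left(c{\left(1,-13 \right)} \right)}}{H{\left(124 \right)}} = \frac{1}{\left(-254 + 1 \left(-13\right)\right) 124} = \frac{1}{-254 - 13} \cdot \frac{1}{124} = \frac{1}{-267} \cdot \frac{1}{124} = \left(- \frac{1}{267}\right) \frac{1}{124} = - \frac{1}{33108}$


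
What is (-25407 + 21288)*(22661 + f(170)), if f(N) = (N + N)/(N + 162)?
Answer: -7747624812/83 ≈ -9.3345e+7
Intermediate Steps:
f(N) = 2*N/(162 + N) (f(N) = (2*N)/(162 + N) = 2*N/(162 + N))
(-25407 + 21288)*(22661 + f(170)) = (-25407 + 21288)*(22661 + 2*170/(162 + 170)) = -4119*(22661 + 2*170/332) = -4119*(22661 + 2*170*(1/332)) = -4119*(22661 + 85/83) = -4119*1880948/83 = -7747624812/83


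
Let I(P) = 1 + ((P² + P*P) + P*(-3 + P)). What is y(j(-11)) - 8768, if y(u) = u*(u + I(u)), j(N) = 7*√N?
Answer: -7690 - 11312*I*√11 ≈ -7690.0 - 37518.0*I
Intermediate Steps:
I(P) = 1 + 2*P² + P*(-3 + P) (I(P) = 1 + ((P² + P²) + P*(-3 + P)) = 1 + (2*P² + P*(-3 + P)) = 1 + 2*P² + P*(-3 + P))
y(u) = u*(1 - 2*u + 3*u²) (y(u) = u*(u + (1 - 3*u + 3*u²)) = u*(1 - 2*u + 3*u²))
y(j(-11)) - 8768 = (7*√(-11))*(1 - 14*√(-11) + 3*(7*√(-11))²) - 8768 = (7*(I*√11))*(1 - 14*I*√11 + 3*(7*(I*√11))²) - 8768 = (7*I*√11)*(1 - 14*I*√11 + 3*(7*I*√11)²) - 8768 = (7*I*√11)*(1 - 14*I*√11 + 3*(-539)) - 8768 = (7*I*√11)*(1 - 14*I*√11 - 1617) - 8768 = (7*I*√11)*(-1616 - 14*I*√11) - 8768 = 7*I*√11*(-1616 - 14*I*√11) - 8768 = -8768 + 7*I*√11*(-1616 - 14*I*√11)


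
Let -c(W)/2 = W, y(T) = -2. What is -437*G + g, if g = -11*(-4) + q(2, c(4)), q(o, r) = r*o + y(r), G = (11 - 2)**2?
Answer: -35371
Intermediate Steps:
c(W) = -2*W
G = 81 (G = 9**2 = 81)
q(o, r) = -2 + o*r (q(o, r) = r*o - 2 = o*r - 2 = -2 + o*r)
g = 26 (g = -11*(-4) + (-2 + 2*(-2*4)) = 44 + (-2 + 2*(-8)) = 44 + (-2 - 16) = 44 - 18 = 26)
-437*G + g = -437*81 + 26 = -35397 + 26 = -35371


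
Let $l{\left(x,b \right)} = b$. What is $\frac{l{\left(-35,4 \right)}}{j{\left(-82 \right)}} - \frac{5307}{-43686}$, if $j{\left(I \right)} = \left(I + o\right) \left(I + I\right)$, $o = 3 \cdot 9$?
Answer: $\frac{4003657}{32837310} \approx 0.12192$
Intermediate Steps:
$o = 27$
$j{\left(I \right)} = 2 I \left(27 + I\right)$ ($j{\left(I \right)} = \left(I + 27\right) \left(I + I\right) = \left(27 + I\right) 2 I = 2 I \left(27 + I\right)$)
$\frac{l{\left(-35,4 \right)}}{j{\left(-82 \right)}} - \frac{5307}{-43686} = \frac{4}{2 \left(-82\right) \left(27 - 82\right)} - \frac{5307}{-43686} = \frac{4}{2 \left(-82\right) \left(-55\right)} - - \frac{1769}{14562} = \frac{4}{9020} + \frac{1769}{14562} = 4 \cdot \frac{1}{9020} + \frac{1769}{14562} = \frac{1}{2255} + \frac{1769}{14562} = \frac{4003657}{32837310}$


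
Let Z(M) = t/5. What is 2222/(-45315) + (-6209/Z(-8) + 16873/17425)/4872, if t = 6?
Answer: -569795332369/512933173200 ≈ -1.1109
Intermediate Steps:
Z(M) = 6/5
2222/(-45315) + (-6209/Z(-8) + 16873/17425)/4872 = 2222/(-45315) + (-6209/6/5 + 16873/17425)/4872 = 2222*(-1/45315) + (-6209*5/6 + 16873*(1/17425))*(1/4872) = -2222/45315 + (-31045/6 + 16873/17425)*(1/4872) = -2222/45315 - 540857887/104550*1/4872 = -2222/45315 - 540857887/509367600 = -569795332369/512933173200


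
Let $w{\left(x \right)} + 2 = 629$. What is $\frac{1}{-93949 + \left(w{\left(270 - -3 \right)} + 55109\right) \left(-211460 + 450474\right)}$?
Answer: $\frac{1}{13321590355} \approx 7.5066 \cdot 10^{-11}$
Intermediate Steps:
$w{\left(x \right)} = 627$ ($w{\left(x \right)} = -2 + 629 = 627$)
$\frac{1}{-93949 + \left(w{\left(270 - -3 \right)} + 55109\right) \left(-211460 + 450474\right)} = \frac{1}{-93949 + \left(627 + 55109\right) \left(-211460 + 450474\right)} = \frac{1}{-93949 + 55736 \cdot 239014} = \frac{1}{-93949 + 13321684304} = \frac{1}{13321590355}$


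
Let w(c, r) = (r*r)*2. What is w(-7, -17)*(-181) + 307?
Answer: -104311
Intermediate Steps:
w(c, r) = 2*r**2 (w(c, r) = r**2*2 = 2*r**2)
w(-7, -17)*(-181) + 307 = (2*(-17)**2)*(-181) + 307 = (2*289)*(-181) + 307 = 578*(-181) + 307 = -104618 + 307 = -104311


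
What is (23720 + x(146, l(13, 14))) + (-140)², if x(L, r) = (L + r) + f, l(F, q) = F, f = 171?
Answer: 43650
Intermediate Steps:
x(L, r) = 171 + L + r (x(L, r) = (L + r) + 171 = 171 + L + r)
(23720 + x(146, l(13, 14))) + (-140)² = (23720 + (171 + 146 + 13)) + (-140)² = (23720 + 330) + 19600 = 24050 + 19600 = 43650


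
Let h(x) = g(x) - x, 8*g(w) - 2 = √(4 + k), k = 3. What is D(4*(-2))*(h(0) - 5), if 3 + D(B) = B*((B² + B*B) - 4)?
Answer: 18905/4 - 995*√7/8 ≈ 4397.2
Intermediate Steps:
g(w) = ¼ + √7/8 (g(w) = ¼ + √(4 + 3)/8 = ¼ + √7/8)
h(x) = ¼ - x + √7/8 (h(x) = (¼ + √7/8) - x = ¼ - x + √7/8)
D(B) = -3 + B*(-4 + 2*B²) (D(B) = -3 + B*((B² + B*B) - 4) = -3 + B*((B² + B²) - 4) = -3 + B*(2*B² - 4) = -3 + B*(-4 + 2*B²))
D(4*(-2))*(h(0) - 5) = (-3 - 16*(-2) + 2*(4*(-2))³)*((¼ - 1*0 + √7/8) - 5) = (-3 - 4*(-8) + 2*(-8)³)*((¼ + 0 + √7/8) - 5) = (-3 + 32 + 2*(-512))*((¼ + √7/8) - 5) = (-3 + 32 - 1024)*(-19/4 + √7/8) = -995*(-19/4 + √7/8) = 18905/4 - 995*√7/8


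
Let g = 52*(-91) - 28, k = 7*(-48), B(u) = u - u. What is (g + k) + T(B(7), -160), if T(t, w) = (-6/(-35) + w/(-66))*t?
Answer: -5096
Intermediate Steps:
B(u) = 0
k = -336
T(t, w) = t*(6/35 - w/66) (T(t, w) = (-6*(-1/35) + w*(-1/66))*t = (6/35 - w/66)*t = t*(6/35 - w/66))
g = -4760 (g = -4732 - 28 = -4760)
(g + k) + T(B(7), -160) = (-4760 - 336) + (1/2310)*0*(396 - 35*(-160)) = -5096 + (1/2310)*0*(396 + 5600) = -5096 + (1/2310)*0*5996 = -5096 + 0 = -5096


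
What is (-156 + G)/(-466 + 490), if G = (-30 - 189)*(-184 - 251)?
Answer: 31703/8 ≈ 3962.9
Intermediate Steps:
G = 95265 (G = -219*(-435) = 95265)
(-156 + G)/(-466 + 490) = (-156 + 95265)/(-466 + 490) = 95109/24 = 95109*(1/24) = 31703/8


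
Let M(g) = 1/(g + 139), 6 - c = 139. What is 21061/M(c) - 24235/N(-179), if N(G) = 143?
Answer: 18046103/143 ≈ 1.2620e+5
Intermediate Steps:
c = -133 (c = 6 - 1*139 = 6 - 139 = -133)
M(g) = 1/(139 + g)
21061/M(c) - 24235/N(-179) = 21061/(1/(139 - 133)) - 24235/143 = 21061/(1/6) - 24235*1/143 = 21061/(1/6) - 24235/143 = 21061*6 - 24235/143 = 126366 - 24235/143 = 18046103/143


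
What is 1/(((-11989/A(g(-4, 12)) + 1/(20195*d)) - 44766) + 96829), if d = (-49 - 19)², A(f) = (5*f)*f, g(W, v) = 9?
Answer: 7563916080/393576252280817 ≈ 1.9218e-5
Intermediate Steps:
A(f) = 5*f²
d = 4624 (d = (-68)² = 4624)
1/(((-11989/A(g(-4, 12)) + 1/(20195*d)) - 44766) + 96829) = 1/(((-11989/(5*9²) + 1/(20195*4624)) - 44766) + 96829) = 1/(((-11989/(5*81) + (1/20195)*(1/4624)) - 44766) + 96829) = 1/(((-11989/405 + 1/93381680) - 44766) + 96829) = 1/((-223910592223/7563916080 - 44766) + 96829) = 1/(-338830177829503/7563916080 + 96829) = 1/(393576252280817/7563916080) = 7563916080/393576252280817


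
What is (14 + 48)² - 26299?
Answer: -22455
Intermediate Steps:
(14 + 48)² - 26299 = 62² - 26299 = 3844 - 26299 = -22455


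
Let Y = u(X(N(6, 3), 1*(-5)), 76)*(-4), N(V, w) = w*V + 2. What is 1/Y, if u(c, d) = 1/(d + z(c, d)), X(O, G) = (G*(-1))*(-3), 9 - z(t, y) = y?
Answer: -9/4 ≈ -2.2500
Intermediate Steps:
N(V, w) = 2 + V*w (N(V, w) = V*w + 2 = 2 + V*w)
z(t, y) = 9 - y
X(O, G) = 3*G (X(O, G) = -G*(-3) = 3*G)
u(c, d) = ⅑ (u(c, d) = 1/(d + (9 - d)) = 1/9 = ⅑)
Y = -4/9 (Y = (⅑)*(-4) = -4/9 ≈ -0.44444)
1/Y = 1/(-4/9) = -9/4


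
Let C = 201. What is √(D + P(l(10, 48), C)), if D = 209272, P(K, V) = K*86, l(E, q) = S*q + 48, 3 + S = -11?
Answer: 2*√38902 ≈ 394.47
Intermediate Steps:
S = -14 (S = -3 - 11 = -14)
l(E, q) = 48 - 14*q (l(E, q) = -14*q + 48 = 48 - 14*q)
P(K, V) = 86*K
√(D + P(l(10, 48), C)) = √(209272 + 86*(48 - 14*48)) = √(209272 + 86*(48 - 672)) = √(209272 + 86*(-624)) = √(209272 - 53664) = √155608 = 2*√38902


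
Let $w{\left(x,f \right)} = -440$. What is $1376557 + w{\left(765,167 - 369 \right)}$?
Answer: $1376117$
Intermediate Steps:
$1376557 + w{\left(765,167 - 369 \right)} = 1376557 - 440 = 1376117$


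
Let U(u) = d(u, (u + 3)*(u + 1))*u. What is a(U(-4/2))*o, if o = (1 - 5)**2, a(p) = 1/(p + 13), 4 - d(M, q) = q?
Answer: 16/3 ≈ 5.3333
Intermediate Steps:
d(M, q) = 4 - q
U(u) = u*(4 - (1 + u)*(3 + u)) (U(u) = (4 - (u + 3)*(u + 1))*u = (4 - (3 + u)*(1 + u))*u = (4 - (1 + u)*(3 + u))*u = u*(4 - (1 + u)*(3 + u)))
a(p) = 1/(13 + p)
o = 16 (o = (-4)**2 = 16)
a(U(-4/2))*o = 16/(13 + (-4/2)*(1 - (-4/2)**2 - (-16)/2)) = 16/(13 + (-4*1/2)*(1 - (-4*1/2)**2 - (-16)/2)) = 16/(13 - 2*(1 - 1*(-2)**2 - 4*(-2))) = 16/(13 - 2*(1 - 1*4 + 8)) = 16/(13 - 2*(1 - 4 + 8)) = 16/(13 - 2*5) = 16/(13 - 10) = 16/3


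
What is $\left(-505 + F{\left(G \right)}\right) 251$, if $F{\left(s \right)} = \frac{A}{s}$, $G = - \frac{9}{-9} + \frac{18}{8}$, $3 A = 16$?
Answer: $- \frac{4927381}{39} \approx -1.2634 \cdot 10^{5}$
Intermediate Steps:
$A = \frac{16}{3}$ ($A = \frac{1}{3} \cdot 16 = \frac{16}{3} \approx 5.3333$)
$G = \frac{13}{4}$ ($G = \left(-9\right) \left(- \frac{1}{9}\right) + 18 \cdot \frac{1}{8} = 1 + \frac{9}{4} = \frac{13}{4} \approx 3.25$)
$F{\left(s \right)} = \frac{16}{3 s}$
$\left(-505 + F{\left(G \right)}\right) 251 = \left(-505 + \frac{16}{3 \cdot \frac{13}{4}}\right) 251 = \left(-505 + \frac{16}{3} \cdot \frac{4}{13}\right) 251 = \left(-505 + \frac{64}{39}\right) 251 = \left(- \frac{19631}{39}\right) 251 = - \frac{4927381}{39}$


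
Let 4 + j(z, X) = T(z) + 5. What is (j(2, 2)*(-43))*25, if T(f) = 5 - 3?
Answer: -3225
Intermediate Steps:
T(f) = 2
j(z, X) = 3 (j(z, X) = -4 + (2 + 5) = -4 + 7 = 3)
(j(2, 2)*(-43))*25 = (3*(-43))*25 = -129*25 = -3225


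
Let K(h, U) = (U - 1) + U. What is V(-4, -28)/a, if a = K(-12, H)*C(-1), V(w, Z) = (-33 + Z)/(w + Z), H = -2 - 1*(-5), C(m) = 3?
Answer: 61/480 ≈ 0.12708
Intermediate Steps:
H = 3 (H = -2 + 5 = 3)
K(h, U) = -1 + 2*U (K(h, U) = (-1 + U) + U = -1 + 2*U)
V(w, Z) = (-33 + Z)/(Z + w)
a = 15 (a = (-1 + 2*3)*3 = (-1 + 6)*3 = 5*3 = 15)
V(-4, -28)/a = ((-33 - 28)/(-28 - 4))/15 = (-61/(-32))*(1/15) = -1/32*(-61)*(1/15) = (61/32)*(1/15) = 61/480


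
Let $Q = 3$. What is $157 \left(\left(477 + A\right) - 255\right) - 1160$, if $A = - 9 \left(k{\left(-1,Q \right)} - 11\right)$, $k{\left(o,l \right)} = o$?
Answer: $50650$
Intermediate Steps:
$A = 108$ ($A = - 9 \left(-1 - 11\right) = \left(-9\right) \left(-12\right) = 108$)
$157 \left(\left(477 + A\right) - 255\right) - 1160 = 157 \left(\left(477 + 108\right) - 255\right) - 1160 = 157 \left(585 - 255\right) - 1160 = 157 \cdot 330 - 1160 = 51810 - 1160 = 50650$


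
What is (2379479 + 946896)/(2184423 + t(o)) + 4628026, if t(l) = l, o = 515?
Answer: 10111953198763/2184938 ≈ 4.6280e+6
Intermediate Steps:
(2379479 + 946896)/(2184423 + t(o)) + 4628026 = (2379479 + 946896)/(2184423 + 515) + 4628026 = 3326375/2184938 + 4628026 = 10111953198763/2184938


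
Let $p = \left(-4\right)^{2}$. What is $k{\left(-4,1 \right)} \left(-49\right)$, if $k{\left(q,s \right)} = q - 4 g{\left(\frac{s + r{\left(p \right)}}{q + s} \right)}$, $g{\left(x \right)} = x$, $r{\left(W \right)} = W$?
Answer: $- \frac{2744}{3} \approx -914.67$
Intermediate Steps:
$p = 16$
$k{\left(q,s \right)} = q - \frac{4 \left(16 + s\right)}{q + s}$ ($k{\left(q,s \right)} = q - 4 \frac{s + 16}{q + s} = q - 4 \frac{16 + s}{q + s} = q - \frac{4 \left(16 + s\right)}{q + s}$)
$k{\left(-4,1 \right)} \left(-49\right) = \frac{-64 - 4 - 4 \left(-4 + 1\right)}{-4 + 1} \left(-49\right) = \frac{-64 - 4 - -12}{-3} \left(-49\right) = - \frac{-64 - 4 + 12}{3} \left(-49\right) = \left(- \frac{1}{3}\right) \left(-56\right) \left(-49\right) = \frac{56}{3} \left(-49\right) = - \frac{2744}{3}$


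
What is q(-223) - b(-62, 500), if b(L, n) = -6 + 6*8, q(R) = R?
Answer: -265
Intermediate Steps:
b(L, n) = 42 (b(L, n) = -6 + 48 = 42)
q(-223) - b(-62, 500) = -223 - 1*42 = -223 - 42 = -265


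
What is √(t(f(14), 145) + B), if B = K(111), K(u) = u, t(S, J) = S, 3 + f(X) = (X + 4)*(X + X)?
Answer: 6*√17 ≈ 24.739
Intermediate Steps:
f(X) = -3 + 2*X*(4 + X) (f(X) = -3 + (X + 4)*(X + X) = -3 + (4 + X)*(2*X) = -3 + 2*X*(4 + X))
B = 111
√(t(f(14), 145) + B) = √((-3 + 2*14² + 8*14) + 111) = √((-3 + 2*196 + 112) + 111) = √((-3 + 392 + 112) + 111) = √(501 + 111) = √612 = 6*√17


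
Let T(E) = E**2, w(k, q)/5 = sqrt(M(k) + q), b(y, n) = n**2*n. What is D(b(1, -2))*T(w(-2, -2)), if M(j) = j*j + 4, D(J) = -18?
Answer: -2700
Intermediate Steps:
b(y, n) = n**3
M(j) = 4 + j**2 (M(j) = j**2 + 4 = 4 + j**2)
w(k, q) = 5*sqrt(4 + q + k**2) (w(k, q) = 5*sqrt((4 + k**2) + q) = 5*sqrt(4 + q + k**2))
D(b(1, -2))*T(w(-2, -2)) = -18*(5*sqrt(4 - 2 + (-2)**2))**2 = -18*(5*sqrt(4 - 2 + 4))**2 = -18*(5*sqrt(6))**2 = -18*150 = -2700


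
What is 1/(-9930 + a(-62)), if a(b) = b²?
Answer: -1/6086 ≈ -0.00016431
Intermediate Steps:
1/(-9930 + a(-62)) = 1/(-9930 + (-62)²) = 1/(-9930 + 3844) = 1/(-6086) = -1/6086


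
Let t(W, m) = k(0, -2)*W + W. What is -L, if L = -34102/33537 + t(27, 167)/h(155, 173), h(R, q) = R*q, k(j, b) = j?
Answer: 913539631/899294655 ≈ 1.0158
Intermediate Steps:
t(W, m) = W (t(W, m) = 0*W + W = 0 + W = W)
L = -913539631/899294655 (L = -34102/33537 + 27/((155*173)) = -34102*1/33537 + 27/26815 = -34102/33537 + 27*(1/26815) = -34102/33537 + 27/26815 = -913539631/899294655 ≈ -1.0158)
-L = -1*(-913539631/899294655) = 913539631/899294655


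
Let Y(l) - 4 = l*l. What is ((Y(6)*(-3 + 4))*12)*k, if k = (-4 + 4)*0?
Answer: 0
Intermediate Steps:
Y(l) = 4 + l² (Y(l) = 4 + l*l = 4 + l²)
k = 0 (k = 0*0 = 0)
((Y(6)*(-3 + 4))*12)*k = (((4 + 6²)*(-3 + 4))*12)*0 = (((4 + 36)*1)*12)*0 = ((40*1)*12)*0 = (40*12)*0 = 480*0 = 0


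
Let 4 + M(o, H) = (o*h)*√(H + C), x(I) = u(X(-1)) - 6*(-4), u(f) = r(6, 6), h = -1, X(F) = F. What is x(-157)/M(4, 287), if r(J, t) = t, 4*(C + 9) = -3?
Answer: 6/221 - 3*√1109/221 ≈ -0.42491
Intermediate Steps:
C = -39/4 (C = -9 + (¼)*(-3) = -9 - ¾ = -39/4 ≈ -9.7500)
u(f) = 6
x(I) = 30 (x(I) = 6 - 6*(-4) = 6 + 24 = 30)
M(o, H) = -4 - o*√(-39/4 + H) (M(o, H) = -4 + (o*(-1))*√(H - 39/4) = -4 + (-o)*√(-39/4 + H) = -4 - o*√(-39/4 + H))
x(-157)/M(4, 287) = 30/(-4 - ½*4*√(-39 + 4*287)) = 30/(-4 - ½*4*√(-39 + 1148)) = 30/(-4 - ½*4*√1109) = 30/(-4 - 2*√1109)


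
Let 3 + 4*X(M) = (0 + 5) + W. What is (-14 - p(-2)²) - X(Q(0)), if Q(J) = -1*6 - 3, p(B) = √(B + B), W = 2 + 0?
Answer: -11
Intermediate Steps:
W = 2
p(B) = √2*√B (p(B) = √(2*B) = √2*√B)
Q(J) = -9 (Q(J) = -6 - 3 = -9)
X(M) = 1 (X(M) = -¾ + ((0 + 5) + 2)/4 = -¾ + (5 + 2)/4 = -¾ + (¼)*7 = -¾ + 7/4 = 1)
(-14 - p(-2)²) - X(Q(0)) = (-14 - (√2*√(-2))²) - 1*1 = (-14 - (√2*(I*√2))²) - 1 = (-14 - (2*I)²) - 1 = (-14 - 1*(-4)) - 1 = (-14 + 4) - 1 = -10 - 1 = -11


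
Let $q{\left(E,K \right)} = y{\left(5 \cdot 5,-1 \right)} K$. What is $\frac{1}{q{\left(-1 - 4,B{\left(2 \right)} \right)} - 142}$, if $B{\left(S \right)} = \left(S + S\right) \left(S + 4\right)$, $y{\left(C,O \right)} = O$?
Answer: $- \frac{1}{166} \approx -0.0060241$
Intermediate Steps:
$B{\left(S \right)} = 2 S \left(4 + S\right)$
$q{\left(E,K \right)} = - K$
$\frac{1}{q{\left(-1 - 4,B{\left(2 \right)} \right)} - 142} = \frac{1}{- 2 \cdot 2 \left(4 + 2\right) - 142} = \frac{1}{- 2 \cdot 2 \cdot 6 - 142} = \frac{1}{\left(-1\right) 24 - 142} = \frac{1}{-24 - 142} = \frac{1}{-166} = - \frac{1}{166}$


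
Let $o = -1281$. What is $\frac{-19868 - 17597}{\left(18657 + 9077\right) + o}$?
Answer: $- \frac{37465}{26453} \approx -1.4163$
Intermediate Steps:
$\frac{-19868 - 17597}{\left(18657 + 9077\right) + o} = \frac{-19868 - 17597}{\left(18657 + 9077\right) - 1281} = - \frac{37465}{27734 - 1281} = - \frac{37465}{26453}$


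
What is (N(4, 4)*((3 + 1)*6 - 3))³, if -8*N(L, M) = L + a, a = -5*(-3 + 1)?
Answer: -3176523/64 ≈ -49633.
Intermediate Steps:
a = 10 (a = -5*(-2) = 10)
N(L, M) = -5/4 - L/8 (N(L, M) = -(L + 10)/8 = -(10 + L)/8 = -5/4 - L/8)
(N(4, 4)*((3 + 1)*6 - 3))³ = ((-5/4 - ⅛*4)*((3 + 1)*6 - 3))³ = ((-5/4 - ½)*(4*6 - 3))³ = (-7*(24 - 3)/4)³ = (-7/4*21)³ = (-147/4)³ = -3176523/64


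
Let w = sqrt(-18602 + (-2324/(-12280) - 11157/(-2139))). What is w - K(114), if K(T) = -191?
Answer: 191 + I*sqrt(89102366362291670)/2188910 ≈ 191.0 + 136.37*I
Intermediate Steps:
w = I*sqrt(89102366362291670)/2188910 (w = sqrt(-18602 + (-2324*(-1/12280) - 11157*(-1/2139))) = sqrt(-18602 + (581/3070 + 3719/713)) = sqrt(-18602 + 11831583/2188910) = sqrt(-40706272237/2188910) = I*sqrt(89102366362291670)/2188910 ≈ 136.37*I)
w - K(114) = I*sqrt(89102366362291670)/2188910 - 1*(-191) = I*sqrt(89102366362291670)/2188910 + 191 = 191 + I*sqrt(89102366362291670)/2188910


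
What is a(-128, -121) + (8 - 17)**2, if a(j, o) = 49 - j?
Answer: 258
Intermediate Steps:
a(-128, -121) + (8 - 17)**2 = (49 - 1*(-128)) + (8 - 17)**2 = (49 + 128) + (-9)**2 = 177 + 81 = 258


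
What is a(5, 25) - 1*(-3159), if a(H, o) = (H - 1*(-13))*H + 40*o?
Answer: 4249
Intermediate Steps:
a(H, o) = 40*o + H*(13 + H) (a(H, o) = (H + 13)*H + 40*o = (13 + H)*H + 40*o = H*(13 + H) + 40*o = 40*o + H*(13 + H))
a(5, 25) - 1*(-3159) = (5² + 13*5 + 40*25) - 1*(-3159) = (25 + 65 + 1000) + 3159 = 1090 + 3159 = 4249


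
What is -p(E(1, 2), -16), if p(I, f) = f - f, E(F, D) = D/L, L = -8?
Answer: 0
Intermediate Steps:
E(F, D) = -D/8 (E(F, D) = D/(-8) = D*(-⅛) = -D/8)
p(I, f) = 0
-p(E(1, 2), -16) = -1*0 = 0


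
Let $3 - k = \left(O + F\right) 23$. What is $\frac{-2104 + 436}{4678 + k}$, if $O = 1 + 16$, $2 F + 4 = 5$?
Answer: $- \frac{3336}{8557} \approx -0.38986$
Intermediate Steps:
$F = \frac{1}{2}$ ($F = -2 + \frac{1}{2} \cdot 5 = -2 + \frac{5}{2} = \frac{1}{2} \approx 0.5$)
$O = 17$
$k = - \frac{799}{2}$ ($k = 3 - \left(17 + \frac{1}{2}\right) 23 = 3 - \frac{35}{2} \cdot 23 = 3 - \frac{805}{2} = - \frac{799}{2} \approx -399.5$)
$\frac{-2104 + 436}{4678 + k} = \frac{-2104 + 436}{4678 - \frac{799}{2}} = - \frac{1668}{\frac{8557}{2}} = \left(-1668\right) \frac{2}{8557} = - \frac{3336}{8557}$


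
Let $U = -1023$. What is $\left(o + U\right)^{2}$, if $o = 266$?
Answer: $573049$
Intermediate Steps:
$\left(o + U\right)^{2} = \left(266 - 1023\right)^{2} = \left(-757\right)^{2} = 573049$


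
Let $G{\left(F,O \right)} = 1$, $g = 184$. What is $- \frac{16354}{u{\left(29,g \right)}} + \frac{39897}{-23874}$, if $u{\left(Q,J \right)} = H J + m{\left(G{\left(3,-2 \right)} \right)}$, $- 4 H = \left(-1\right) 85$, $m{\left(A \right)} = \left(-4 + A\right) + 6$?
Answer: $- \frac{14014163}{2395358} \approx -5.8505$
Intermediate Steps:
$m{\left(A \right)} = 2 + A$
$H = \frac{85}{4}$ ($H = - \frac{\left(-1\right) 85}{4} = \left(- \frac{1}{4}\right) \left(-85\right) = \frac{85}{4} \approx 21.25$)
$u{\left(Q,J \right)} = 3 + \frac{85 J}{4}$ ($u{\left(Q,J \right)} = \frac{85 J}{4} + \left(2 + 1\right) = \frac{85 J}{4} + 3 = 3 + \frac{85 J}{4}$)
$- \frac{16354}{u{\left(29,g \right)}} + \frac{39897}{-23874} = - \frac{16354}{3 + \frac{85}{4} \cdot 184} + \frac{39897}{-23874} = - \frac{16354}{3 + 3910} + 39897 \left(- \frac{1}{23874}\right) = - \frac{16354}{3913} - \frac{13299}{7958} = \left(-16354\right) \frac{1}{3913} - \frac{13299}{7958} = - \frac{1258}{301} - \frac{13299}{7958} = - \frac{14014163}{2395358}$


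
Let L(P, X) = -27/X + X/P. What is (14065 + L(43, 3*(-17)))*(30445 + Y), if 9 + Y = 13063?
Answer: 447214741465/731 ≈ 6.1178e+8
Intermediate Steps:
Y = 13054 (Y = -9 + 13063 = 13054)
(14065 + L(43, 3*(-17)))*(30445 + Y) = (14065 + (-27/(3*(-17)) + (3*(-17))/43))*(30445 + 13054) = (14065 + (-27/(-51) - 51*1/43))*43499 = (14065 + (-27*(-1/51) - 51/43))*43499 = (14065 + (9/17 - 51/43))*43499 = (14065 - 480/731)*43499 = (10281035/731)*43499 = 447214741465/731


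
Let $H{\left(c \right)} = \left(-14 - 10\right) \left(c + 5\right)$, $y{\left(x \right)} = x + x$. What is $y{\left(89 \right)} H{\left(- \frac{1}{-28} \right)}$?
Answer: $- \frac{150588}{7} \approx -21513.0$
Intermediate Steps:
$y{\left(x \right)} = 2 x$
$H{\left(c \right)} = -120 - 24 c$ ($H{\left(c \right)} = - 24 \left(5 + c\right) = -120 - 24 c$)
$y{\left(89 \right)} H{\left(- \frac{1}{-28} \right)} = 2 \cdot 89 \left(-120 - 24 \left(- \frac{1}{-28}\right)\right) = 178 \left(-120 - 24 \left(\left(-1\right) \left(- \frac{1}{28}\right)\right)\right) = 178 \left(-120 - \frac{6}{7}\right) = 178 \left(- \frac{846}{7}\right) = - \frac{150588}{7}$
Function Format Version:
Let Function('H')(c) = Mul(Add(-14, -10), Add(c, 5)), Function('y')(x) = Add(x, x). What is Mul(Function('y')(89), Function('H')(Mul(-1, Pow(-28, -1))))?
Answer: Rational(-150588, 7) ≈ -21513.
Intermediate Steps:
Function('y')(x) = Mul(2, x)
Function('H')(c) = Add(-120, Mul(-24, c)) (Function('H')(c) = Mul(-24, Add(5, c)) = Add(-120, Mul(-24, c)))
Mul(Function('y')(89), Function('H')(Mul(-1, Pow(-28, -1)))) = Mul(Mul(2, 89), Add(-120, Mul(-24, Mul(-1, Pow(-28, -1))))) = Mul(178, Add(-120, Mul(-24, Mul(-1, Rational(-1, 28))))) = Mul(178, Add(-120, Mul(-24, Rational(1, 28)))) = Mul(178, Add(-120, Rational(-6, 7))) = Mul(178, Rational(-846, 7)) = Rational(-150588, 7)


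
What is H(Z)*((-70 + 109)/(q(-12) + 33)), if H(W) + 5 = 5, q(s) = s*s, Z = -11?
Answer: 0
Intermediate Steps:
q(s) = s²
H(W) = 0 (H(W) = -5 + 5 = 0)
H(Z)*((-70 + 109)/(q(-12) + 33)) = 0*((-70 + 109)/((-12)² + 33)) = 0*(39/(144 + 33)) = 0*(39/177) = 0*(39*(1/177)) = 0*(13/59) = 0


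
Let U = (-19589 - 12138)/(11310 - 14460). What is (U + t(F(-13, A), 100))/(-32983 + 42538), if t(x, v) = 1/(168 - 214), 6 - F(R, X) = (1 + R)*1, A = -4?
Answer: 364073/346129875 ≈ 0.0010518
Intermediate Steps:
F(R, X) = 5 - R (F(R, X) = 6 - (1 + R) = 6 + (-1 - R) = 5 - R)
t(x, v) = -1/46 (t(x, v) = 1/(-46) = -1/46)
U = 31727/3150 (U = -31727/(-3150) = -31727*(-1/3150) = 31727/3150 ≈ 10.072)
(U + t(F(-13, A), 100))/(-32983 + 42538) = (31727/3150 - 1/46)/(-32983 + 42538) = (364073/36225)/9555 = (364073/36225)*(1/9555) = 364073/346129875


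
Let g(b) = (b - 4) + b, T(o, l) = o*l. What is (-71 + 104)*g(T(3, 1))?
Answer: 66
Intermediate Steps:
T(o, l) = l*o
g(b) = -4 + 2*b (g(b) = (-4 + b) + b = -4 + 2*b)
(-71 + 104)*g(T(3, 1)) = (-71 + 104)*(-4 + 2*(1*3)) = 33*(-4 + 2*3) = 33*(-4 + 6) = 33*2 = 66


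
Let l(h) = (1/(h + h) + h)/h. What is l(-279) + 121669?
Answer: 18941828941/155682 ≈ 1.2167e+5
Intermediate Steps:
l(h) = (h + 1/(2*h))/h (l(h) = (1/(2*h) + h)/h = (h + 1/(2*h))/h)
l(-279) + 121669 = (1 + (½)/(-279)²) + 121669 = (1 + (½)*(1/77841)) + 121669 = (1 + 1/155682) + 121669 = 155683/155682 + 121669 = 18941828941/155682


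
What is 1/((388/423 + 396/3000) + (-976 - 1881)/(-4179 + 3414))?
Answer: 599250/2866751 ≈ 0.20903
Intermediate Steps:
1/((388/423 + 396/3000) + (-976 - 1881)/(-4179 + 3414)) = 1/((388*(1/423) + 396*(1/3000)) - 2857/(-765)) = 1/((388/423 + 33/250) - 2857*(-1/765)) = 1/(110959/105750 + 2857/765) = 1/(2866751/599250) = 599250/2866751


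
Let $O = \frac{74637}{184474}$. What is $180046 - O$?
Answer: $\frac{33213731167}{184474} \approx 1.8005 \cdot 10^{5}$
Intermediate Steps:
$O = \frac{74637}{184474}$ ($O = 74637 \cdot \frac{1}{184474} = \frac{74637}{184474} \approx 0.40459$)
$180046 - O = 180046 - \frac{74637}{184474} = \frac{33213731167}{184474}$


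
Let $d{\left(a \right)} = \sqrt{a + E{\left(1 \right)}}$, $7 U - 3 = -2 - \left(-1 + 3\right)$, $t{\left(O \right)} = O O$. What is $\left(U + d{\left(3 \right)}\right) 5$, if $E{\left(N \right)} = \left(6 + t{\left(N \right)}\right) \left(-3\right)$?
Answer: $- \frac{5}{7} + 15 i \sqrt{2} \approx -0.71429 + 21.213 i$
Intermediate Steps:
$t{\left(O \right)} = O^{2}$
$E{\left(N \right)} = -18 - 3 N^{2}$ ($E{\left(N \right)} = \left(6 + N^{2}\right) \left(-3\right) = -18 - 3 N^{2}$)
$U = - \frac{1}{7}$ ($U = \frac{3}{7} + \frac{-2 - \left(-1 + 3\right)}{7} = \frac{3}{7} + \frac{-2 - 2}{7} = \frac{3}{7} + \frac{1}{7} \left(-4\right) = \frac{3}{7} - \frac{4}{7} = - \frac{1}{7} \approx -0.14286$)
$d{\left(a \right)} = \sqrt{-21 + a}$ ($d{\left(a \right)} = \sqrt{a - \left(18 + 3 \cdot 1^{2}\right)} = \sqrt{a - 21} = \sqrt{-21 + a}$)
$\left(U + d{\left(3 \right)}\right) 5 = \left(- \frac{1}{7} + \sqrt{-21 + 3}\right) 5 = \left(- \frac{1}{7} + \sqrt{-18}\right) 5 = \left(- \frac{1}{7} + 3 i \sqrt{2}\right) 5 = - \frac{5}{7} + 15 i \sqrt{2}$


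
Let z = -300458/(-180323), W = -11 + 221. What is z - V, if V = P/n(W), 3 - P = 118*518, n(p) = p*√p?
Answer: 300458/180323 + 61121*√210/44100 ≈ 21.751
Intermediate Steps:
W = 210
n(p) = p^(3/2)
P = -61121 (P = 3 - 118*518 = 3 - 1*61124 = 3 - 61124 = -61121)
z = 300458/180323 (z = -300458*(-1/180323) = 300458/180323 ≈ 1.6662)
V = -61121*√210/44100 ≈ -20.085
z - V = 300458/180323 - (-61121)*√210/44100 = 300458/180323 + 61121*√210/44100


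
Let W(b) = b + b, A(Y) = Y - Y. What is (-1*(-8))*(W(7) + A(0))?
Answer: 112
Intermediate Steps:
A(Y) = 0
W(b) = 2*b
(-1*(-8))*(W(7) + A(0)) = (-1*(-8))*(2*7 + 0) = 8*(14 + 0) = 8*14 = 112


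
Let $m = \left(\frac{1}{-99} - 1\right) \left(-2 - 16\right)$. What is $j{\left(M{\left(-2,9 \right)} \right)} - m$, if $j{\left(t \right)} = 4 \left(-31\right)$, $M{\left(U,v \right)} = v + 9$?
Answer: $- \frac{1564}{11} \approx -142.18$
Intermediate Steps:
$M{\left(U,v \right)} = 9 + v$
$j{\left(t \right)} = -124$
$m = \frac{200}{11}$ ($m = \left(- \frac{1}{99} - 1\right) \left(-2 - 16\right) = \left(- \frac{100}{99}\right) \left(-18\right) = \frac{200}{11} \approx 18.182$)
$j{\left(M{\left(-2,9 \right)} \right)} - m = -124 - \frac{200}{11} = - \frac{1564}{11}$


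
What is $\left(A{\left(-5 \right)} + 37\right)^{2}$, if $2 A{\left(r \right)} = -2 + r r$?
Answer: $\frac{9409}{4} \approx 2352.3$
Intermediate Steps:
$A{\left(r \right)} = -1 + \frac{r^{2}}{2}$ ($A{\left(r \right)} = \frac{-2 + r r}{2} = \frac{-2 + r^{2}}{2} = -1 + \frac{r^{2}}{2}$)
$\left(A{\left(-5 \right)} + 37\right)^{2} = \left(\left(-1 + \frac{\left(-5\right)^{2}}{2}\right) + 37\right)^{2} = \left(\left(-1 + \frac{1}{2} \cdot 25\right) + 37\right)^{2} = \left(\left(-1 + \frac{25}{2}\right) + 37\right)^{2} = \left(\frac{23}{2} + 37\right)^{2} = \left(\frac{97}{2}\right)^{2} = \frac{9409}{4}$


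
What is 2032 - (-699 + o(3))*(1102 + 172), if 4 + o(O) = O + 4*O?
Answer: 878544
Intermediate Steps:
o(O) = -4 + 5*O (o(O) = -4 + (O + 4*O) = -4 + 5*O)
2032 - (-699 + o(3))*(1102 + 172) = 2032 - (-699 + (-4 + 5*3))*(1102 + 172) = 2032 - (-699 + (-4 + 15))*1274 = 2032 - (-699 + 11)*1274 = 2032 - (-688)*1274 = 2032 - 1*(-876512) = 2032 + 876512 = 878544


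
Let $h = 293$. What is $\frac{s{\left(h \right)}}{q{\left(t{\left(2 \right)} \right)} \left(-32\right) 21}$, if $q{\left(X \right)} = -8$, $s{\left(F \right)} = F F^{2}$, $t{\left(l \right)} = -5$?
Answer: $\frac{25153757}{5376} \approx 4678.9$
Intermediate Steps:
$s{\left(F \right)} = F^{3}$
$\frac{s{\left(h \right)}}{q{\left(t{\left(2 \right)} \right)} \left(-32\right) 21} = \frac{293^{3}}{\left(-8\right) \left(-32\right) 21} = \frac{25153757}{256 \cdot 21} = \frac{25153757}{5376}$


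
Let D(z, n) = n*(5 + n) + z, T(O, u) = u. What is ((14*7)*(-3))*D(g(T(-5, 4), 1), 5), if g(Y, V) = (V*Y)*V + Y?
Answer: -17052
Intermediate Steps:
g(Y, V) = Y + Y*V² (g(Y, V) = Y*V² + Y = Y + Y*V²)
D(z, n) = z + n*(5 + n)
((14*7)*(-3))*D(g(T(-5, 4), 1), 5) = ((14*7)*(-3))*(4*(1 + 1²) + 5² + 5*5) = (98*(-3))*(4*(1 + 1) + 25 + 25) = -294*(4*2 + 25 + 25) = -294*(8 + 25 + 25) = -294*58 = -17052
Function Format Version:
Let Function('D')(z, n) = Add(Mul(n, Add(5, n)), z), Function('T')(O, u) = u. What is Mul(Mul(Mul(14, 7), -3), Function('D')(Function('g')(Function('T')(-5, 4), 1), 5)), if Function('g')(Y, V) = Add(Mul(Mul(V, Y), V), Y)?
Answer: -17052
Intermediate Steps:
Function('g')(Y, V) = Add(Y, Mul(Y, Pow(V, 2))) (Function('g')(Y, V) = Add(Mul(Y, Pow(V, 2)), Y) = Add(Y, Mul(Y, Pow(V, 2))))
Function('D')(z, n) = Add(z, Mul(n, Add(5, n)))
Mul(Mul(Mul(14, 7), -3), Function('D')(Function('g')(Function('T')(-5, 4), 1), 5)) = Mul(Mul(Mul(14, 7), -3), Add(Mul(4, Add(1, Pow(1, 2))), Pow(5, 2), Mul(5, 5))) = Mul(Mul(98, -3), Add(Mul(4, Add(1, 1)), 25, 25)) = Mul(-294, Add(Mul(4, 2), 25, 25)) = Mul(-294, Add(8, 25, 25)) = Mul(-294, 58) = -17052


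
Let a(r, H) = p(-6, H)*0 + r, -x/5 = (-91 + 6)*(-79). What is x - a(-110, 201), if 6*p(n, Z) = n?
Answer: -33465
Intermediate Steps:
p(n, Z) = n/6
x = -33575 (x = -5*(-91 + 6)*(-79) = -(-425)*(-79) = -5*6715 = -33575)
a(r, H) = r (a(r, H) = ((1/6)*(-6))*0 + r = -1*0 + r = 0 + r = r)
x - a(-110, 201) = -33575 - 1*(-110) = -33575 + 110 = -33465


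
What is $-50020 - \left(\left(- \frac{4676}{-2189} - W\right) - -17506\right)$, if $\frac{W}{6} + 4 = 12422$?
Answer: $\frac{15278922}{2189} \approx 6979.9$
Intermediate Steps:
$W = 74508$ ($W = -24 + 6 \cdot 12422 = -24 + 74532 = 74508$)
$-50020 - \left(\left(- \frac{4676}{-2189} - W\right) - -17506\right) = -50020 - \left(\left(- \frac{4676}{-2189} - 74508\right) - -17506\right) = -50020 - \left(\left(\left(-4676\right) \left(- \frac{1}{2189}\right) - 74508\right) + 17506\right) = -50020 - \left(\left(\frac{4676}{2189} - 74508\right) + 17506\right) = -50020 - \left(- \frac{163093336}{2189} + 17506\right) = -50020 - - \frac{124772702}{2189} = -50020 + \frac{124772702}{2189} = \frac{15278922}{2189}$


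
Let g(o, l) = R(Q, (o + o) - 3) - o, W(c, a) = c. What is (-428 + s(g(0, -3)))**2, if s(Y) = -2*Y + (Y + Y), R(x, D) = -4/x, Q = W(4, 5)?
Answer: 183184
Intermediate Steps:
Q = 4
g(o, l) = -1 - o (g(o, l) = -4/4 - o = -4*1/4 - o = -1 - o)
s(Y) = 0 (s(Y) = -2*Y + 2*Y = 0)
(-428 + s(g(0, -3)))**2 = (-428 + 0)**2 = (-428)**2 = 183184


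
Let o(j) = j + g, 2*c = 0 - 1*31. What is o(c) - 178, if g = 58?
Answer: -271/2 ≈ -135.50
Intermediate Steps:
c = -31/2 (c = (0 - 1*31)/2 = (0 - 31)/2 = (½)*(-31) = -31/2 ≈ -15.500)
o(j) = 58 + j (o(j) = j + 58 = 58 + j)
o(c) - 178 = (58 - 31/2) - 178 = 85/2 - 178 = -271/2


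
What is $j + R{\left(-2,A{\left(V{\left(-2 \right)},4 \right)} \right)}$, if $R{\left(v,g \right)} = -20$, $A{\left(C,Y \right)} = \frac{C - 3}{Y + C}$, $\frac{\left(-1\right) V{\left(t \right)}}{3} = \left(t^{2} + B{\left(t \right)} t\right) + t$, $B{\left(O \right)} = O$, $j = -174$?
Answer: $-194$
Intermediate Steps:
$V{\left(t \right)} = - 6 t^{2} - 3 t$ ($V{\left(t \right)} = - 3 \left(\left(t^{2} + t t\right) + t\right) = - 3 \left(\left(t^{2} + t^{2}\right) + t\right) = - 3 \left(2 t^{2} + t\right) = - 3 \left(t + 2 t^{2}\right) = - 6 t^{2} - 3 t$)
$A{\left(C,Y \right)} = \frac{-3 + C}{C + Y}$
$j + R{\left(-2,A{\left(V{\left(-2 \right)},4 \right)} \right)} = -174 - 20 = -194$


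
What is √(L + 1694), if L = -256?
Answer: √1438 ≈ 37.921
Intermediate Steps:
√(L + 1694) = √(-256 + 1694) = √1438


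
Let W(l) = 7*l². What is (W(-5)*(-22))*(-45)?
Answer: 173250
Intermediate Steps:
(W(-5)*(-22))*(-45) = ((7*(-5)²)*(-22))*(-45) = ((7*25)*(-22))*(-45) = (175*(-22))*(-45) = -3850*(-45) = 173250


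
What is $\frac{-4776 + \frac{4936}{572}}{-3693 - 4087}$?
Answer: $\frac{340867}{556270} \approx 0.61277$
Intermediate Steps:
$\frac{-4776 + \frac{4936}{572}}{-3693 - 4087} = \frac{-4776 + 4936 \cdot \frac{1}{572}}{-7780} = \left(-4776 + \frac{1234}{143}\right) \left(- \frac{1}{7780}\right) = \left(- \frac{681734}{143}\right) \left(- \frac{1}{7780}\right) = \frac{340867}{556270}$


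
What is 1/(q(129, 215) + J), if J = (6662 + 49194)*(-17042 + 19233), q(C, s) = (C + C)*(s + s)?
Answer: 1/122491436 ≈ 8.1638e-9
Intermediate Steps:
q(C, s) = 4*C*s (q(C, s) = (2*C)*(2*s) = 4*C*s)
J = 122380496 (J = 55856*2191 = 122380496)
1/(q(129, 215) + J) = 1/(4*129*215 + 122380496) = 1/(110940 + 122380496) = 1/122491436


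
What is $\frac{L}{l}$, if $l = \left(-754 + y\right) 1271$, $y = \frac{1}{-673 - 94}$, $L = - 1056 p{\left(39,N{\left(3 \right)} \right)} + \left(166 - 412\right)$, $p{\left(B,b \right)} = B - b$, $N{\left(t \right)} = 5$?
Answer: $\frac{9242350}{245014483} \approx 0.037722$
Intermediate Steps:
$L = -36150$ ($L = - 1056 \left(39 - 5\right) + \left(166 - 412\right) = \left(-1056\right) 34 - 246 = -35904 - 246 = -36150$)
$y = - \frac{1}{767}$ ($y = \frac{1}{-767} = - \frac{1}{767} \approx -0.0013038$)
$l = - \frac{735043449}{767}$ ($l = \left(-754 - \frac{1}{767}\right) 1271 = \left(- \frac{578319}{767}\right) 1271 = - \frac{735043449}{767} \approx -9.5834 \cdot 10^{5}$)
$\frac{L}{l} = - \frac{36150}{- \frac{735043449}{767}} = \left(-36150\right) \left(- \frac{767}{735043449}\right) = \frac{9242350}{245014483}$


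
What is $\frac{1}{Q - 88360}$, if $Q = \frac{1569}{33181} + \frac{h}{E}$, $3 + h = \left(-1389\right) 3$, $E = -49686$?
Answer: $- \frac{274771861}{24278805584276} \approx -1.1317 \cdot 10^{-5}$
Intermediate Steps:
$h = -4170$ ($h = -3 - 4167 = -4170$)
$Q = \frac{36053684}{274771861}$ ($Q = \frac{1569}{33181} - \frac{4170}{-49686} = 1569 \cdot \frac{1}{33181} - - \frac{695}{8281} = \frac{1569}{33181} + \frac{695}{8281} = \frac{36053684}{274771861} \approx 0.13121$)
$\frac{1}{Q - 88360} = \frac{1}{\frac{36053684}{274771861} - 88360} = \frac{1}{- \frac{24278805584276}{274771861}} = - \frac{274771861}{24278805584276}$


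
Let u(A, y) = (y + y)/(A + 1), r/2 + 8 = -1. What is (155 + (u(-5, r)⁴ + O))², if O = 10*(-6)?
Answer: 44302336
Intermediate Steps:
r = -18 (r = -16 + 2*(-1) = -16 - 2 = -18)
u(A, y) = 2*y/(1 + A) (u(A, y) = (2*y)/(1 + A) = 2*y/(1 + A))
O = -60
(155 + (u(-5, r)⁴ + O))² = (155 + ((2*(-18)/(1 - 5))⁴ - 60))² = (155 + ((2*(-18)/(-4))⁴ - 60))² = (155 + ((2*(-18)*(-¼))⁴ - 60))² = (155 + (9⁴ - 60))² = (155 + (6561 - 60))² = (155 + 6501)² = 6656² = 44302336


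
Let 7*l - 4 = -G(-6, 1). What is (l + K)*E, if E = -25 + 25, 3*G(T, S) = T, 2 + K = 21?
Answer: 0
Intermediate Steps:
K = 19 (K = -2 + 21 = 19)
G(T, S) = T/3
E = 0
l = 6/7 (l = 4/7 + (-(-6)/3)/7 = 4/7 + (-1*(-2))/7 = 4/7 + (⅐)*2 = 4/7 + 2/7 = 6/7 ≈ 0.85714)
(l + K)*E = (6/7 + 19)*0 = (139/7)*0 = 0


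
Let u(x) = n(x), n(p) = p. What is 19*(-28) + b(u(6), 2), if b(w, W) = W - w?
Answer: -536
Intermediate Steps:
u(x) = x
19*(-28) + b(u(6), 2) = 19*(-28) + (2 - 1*6) = -532 + (2 - 6) = -532 - 4 = -536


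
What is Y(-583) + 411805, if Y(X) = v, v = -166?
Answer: 411639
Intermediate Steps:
Y(X) = -166
Y(-583) + 411805 = -166 + 411805 = 411639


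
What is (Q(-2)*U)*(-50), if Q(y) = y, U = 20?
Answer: 2000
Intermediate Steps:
(Q(-2)*U)*(-50) = -2*20*(-50) = -40*(-50) = 2000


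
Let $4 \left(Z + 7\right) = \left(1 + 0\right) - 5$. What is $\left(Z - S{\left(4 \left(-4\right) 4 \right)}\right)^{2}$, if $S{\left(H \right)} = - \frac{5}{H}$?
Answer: $\frac{267289}{4096} \approx 65.256$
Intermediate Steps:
$Z = -8$ ($Z = -7 + \frac{\left(1 + 0\right) - 5}{4} = -7 + \frac{1 - 5}{4} = -7 + \frac{1}{4} \left(-4\right) = -7 - 1 = -8$)
$\left(Z - S{\left(4 \left(-4\right) 4 \right)}\right)^{2} = \left(-8 - - \frac{5}{4 \left(-4\right) 4}\right)^{2} = \left(-8 - - \frac{5}{\left(-16\right) 4}\right)^{2} = \left(-8 - - \frac{5}{-64}\right)^{2} = \left(-8 - \left(-5\right) \left(- \frac{1}{64}\right)\right)^{2} = \left(-8 - \frac{5}{64}\right)^{2} = \left(- \frac{517}{64}\right)^{2} = \frac{267289}{4096}$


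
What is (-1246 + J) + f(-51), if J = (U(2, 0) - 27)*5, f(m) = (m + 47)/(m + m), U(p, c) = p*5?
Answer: -67879/51 ≈ -1331.0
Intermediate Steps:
U(p, c) = 5*p
f(m) = (47 + m)/(2*m) (f(m) = (47 + m)/((2*m)) = (47 + m)*(1/(2*m)) = (47 + m)/(2*m))
J = -85 (J = (5*2 - 27)*5 = (10 - 27)*5 = -17*5 = -85)
(-1246 + J) + f(-51) = (-1246 - 85) + (½)*(47 - 51)/(-51) = -1331 + (½)*(-1/51)*(-4) = -1331 + 2/51 = -67879/51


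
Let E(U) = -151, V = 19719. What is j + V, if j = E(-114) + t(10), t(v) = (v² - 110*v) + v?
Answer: 18578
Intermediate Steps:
t(v) = v² - 109*v
j = -1141 (j = -151 + 10*(-109 + 10) = -151 + 10*(-99) = -151 - 990 = -1141)
j + V = -1141 + 19719 = 18578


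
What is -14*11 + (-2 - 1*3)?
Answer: -159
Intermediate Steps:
-14*11 + (-2 - 1*3) = -154 + (-2 - 3) = -154 - 5 = -159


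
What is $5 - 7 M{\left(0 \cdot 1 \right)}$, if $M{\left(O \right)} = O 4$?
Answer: $5$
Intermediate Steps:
$M{\left(O \right)} = 4 O$
$5 - 7 M{\left(0 \cdot 1 \right)} = 5 - 7 \cdot 4 \cdot 0 \cdot 1 = 5 - 7 \cdot 4 \cdot 0 = 5 - 0 = 5 + 0 = 5$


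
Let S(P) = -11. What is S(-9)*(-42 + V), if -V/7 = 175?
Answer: 13937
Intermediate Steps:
V = -1225 (V = -7*175 = -1225)
S(-9)*(-42 + V) = -11*(-42 - 1225) = -11*(-1267) = 13937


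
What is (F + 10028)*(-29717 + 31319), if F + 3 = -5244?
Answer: 7659162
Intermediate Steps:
F = -5247 (F = -3 - 5244 = -5247)
(F + 10028)*(-29717 + 31319) = (-5247 + 10028)*(-29717 + 31319) = 4781*1602 = 7659162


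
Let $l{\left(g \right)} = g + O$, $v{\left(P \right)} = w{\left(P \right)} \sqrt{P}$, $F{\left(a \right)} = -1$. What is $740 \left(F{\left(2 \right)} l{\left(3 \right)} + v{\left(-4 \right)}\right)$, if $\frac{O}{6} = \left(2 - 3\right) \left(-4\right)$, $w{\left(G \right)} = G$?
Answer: $-19980 - 5920 i \approx -19980.0 - 5920.0 i$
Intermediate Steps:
$O = 24$ ($O = 6 \left(2 - 3\right) \left(-4\right) = 6 \left(\left(-1\right) \left(-4\right)\right) = 6 \cdot 4 = 24$)
$v{\left(P \right)} = P^{\frac{3}{2}}$ ($v{\left(P \right)} = P \sqrt{P} = P^{\frac{3}{2}}$)
$l{\left(g \right)} = 24 + g$ ($l{\left(g \right)} = g + 24 = 24 + g$)
$740 \left(F{\left(2 \right)} l{\left(3 \right)} + v{\left(-4 \right)}\right) = 740 \left(- (24 + 3) + \left(-4\right)^{\frac{3}{2}}\right) = 740 \left(\left(-1\right) 27 - 8 i\right) = 740 \left(-27 - 8 i\right) = -19980 - 5920 i$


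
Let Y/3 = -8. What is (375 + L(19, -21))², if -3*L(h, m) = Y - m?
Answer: 141376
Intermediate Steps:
Y = -24 (Y = 3*(-8) = -24)
L(h, m) = 8 + m/3 (L(h, m) = -(-24 - m)/3 = 8 + m/3)
(375 + L(19, -21))² = (375 + (8 + (⅓)*(-21)))² = (375 + (8 - 7))² = (375 + 1)² = 376² = 141376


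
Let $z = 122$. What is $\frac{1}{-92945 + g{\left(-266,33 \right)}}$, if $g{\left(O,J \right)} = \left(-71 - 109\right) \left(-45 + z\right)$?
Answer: $- \frac{1}{106805} \approx -9.3629 \cdot 10^{-6}$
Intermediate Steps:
$g{\left(O,J \right)} = -13860$ ($g{\left(O,J \right)} = \left(-71 - 109\right) \left(-45 + 122\right) = \left(-180\right) 77 = -13860$)
$\frac{1}{-92945 + g{\left(-266,33 \right)}} = \frac{1}{-92945 - 13860} = \frac{1}{-106805} = - \frac{1}{106805}$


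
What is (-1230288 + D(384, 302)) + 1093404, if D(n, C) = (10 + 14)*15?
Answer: -136524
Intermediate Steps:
D(n, C) = 360 (D(n, C) = 24*15 = 360)
(-1230288 + D(384, 302)) + 1093404 = (-1230288 + 360) + 1093404 = -1229928 + 1093404 = -136524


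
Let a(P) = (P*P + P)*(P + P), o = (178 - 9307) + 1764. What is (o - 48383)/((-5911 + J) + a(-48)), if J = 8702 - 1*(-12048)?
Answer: 55748/201737 ≈ 0.27634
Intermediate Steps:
J = 20750 (J = 8702 + 12048 = 20750)
o = -7365 (o = -9129 + 1764 = -7365)
a(P) = 2*P*(P + P²) (a(P) = (P² + P)*(2*P) = (P + P²)*(2*P) = 2*P*(P + P²))
(o - 48383)/((-5911 + J) + a(-48)) = (-7365 - 48383)/((-5911 + 20750) + 2*(-48)²*(1 - 48)) = -55748/(14839 + 2*2304*(-47)) = -55748/(14839 - 216576) = -55748/(-201737) = -55748*(-1/201737) = 55748/201737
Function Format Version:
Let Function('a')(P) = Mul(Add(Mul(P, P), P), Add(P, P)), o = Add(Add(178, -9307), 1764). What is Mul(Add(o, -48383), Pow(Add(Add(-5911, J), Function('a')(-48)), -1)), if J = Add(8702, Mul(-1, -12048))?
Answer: Rational(55748, 201737) ≈ 0.27634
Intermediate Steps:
J = 20750 (J = Add(8702, 12048) = 20750)
o = -7365 (o = Add(-9129, 1764) = -7365)
Function('a')(P) = Mul(2, P, Add(P, Pow(P, 2))) (Function('a')(P) = Mul(Add(Pow(P, 2), P), Mul(2, P)) = Mul(Add(P, Pow(P, 2)), Mul(2, P)) = Mul(2, P, Add(P, Pow(P, 2))))
Mul(Add(o, -48383), Pow(Add(Add(-5911, J), Function('a')(-48)), -1)) = Mul(Add(-7365, -48383), Pow(Add(Add(-5911, 20750), Mul(2, Pow(-48, 2), Add(1, -48))), -1)) = Mul(-55748, Pow(Add(14839, Mul(2, 2304, -47)), -1)) = Mul(-55748, Pow(Add(14839, -216576), -1)) = Mul(-55748, Pow(-201737, -1)) = Mul(-55748, Rational(-1, 201737)) = Rational(55748, 201737)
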